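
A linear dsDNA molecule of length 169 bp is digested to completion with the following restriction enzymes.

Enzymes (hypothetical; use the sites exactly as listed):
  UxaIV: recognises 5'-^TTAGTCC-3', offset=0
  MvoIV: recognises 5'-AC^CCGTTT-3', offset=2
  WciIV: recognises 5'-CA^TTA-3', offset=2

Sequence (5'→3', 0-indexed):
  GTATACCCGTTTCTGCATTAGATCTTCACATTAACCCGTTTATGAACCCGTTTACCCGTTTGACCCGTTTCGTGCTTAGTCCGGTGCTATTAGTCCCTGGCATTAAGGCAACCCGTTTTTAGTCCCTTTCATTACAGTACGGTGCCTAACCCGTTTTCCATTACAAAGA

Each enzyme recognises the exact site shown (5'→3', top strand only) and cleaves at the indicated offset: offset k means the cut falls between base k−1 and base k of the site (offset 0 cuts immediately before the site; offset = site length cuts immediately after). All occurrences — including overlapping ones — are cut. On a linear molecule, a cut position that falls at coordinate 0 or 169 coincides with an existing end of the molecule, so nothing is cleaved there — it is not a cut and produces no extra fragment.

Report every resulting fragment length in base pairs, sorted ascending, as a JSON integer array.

Site scan:
  UxaIV TTAGTCC/0: at [75, 89, 118] ⇒ [75, 89, 118]
  MvoIV ACCCGTTT/2: at [4, 33, 45, 53, 62, 110, 148] ⇒ [6, 35, 47, 55, 64, 112, 150]
  WciIV CATTA/2: at [15, 28, 100, 129, 158] ⇒ [17, 30, 102, 131, 160]

Pooled cuts: [6, 17, 30, 35, 47, 55, 64, 75, 89, 102, 112, 118, 131, 150, 160]

Fragment lengths:
  [0,6): 6 bp
  [6,17): 11 bp
  [17,30): 13 bp
  [30,35): 5 bp
  [35,47): 12 bp
  [47,55): 8 bp
  [55,64): 9 bp
  [64,75): 11 bp
  [75,89): 14 bp
  [89,102): 13 bp
  [102,112): 10 bp
  [112,118): 6 bp
  [118,131): 13 bp
  [131,150): 19 bp
  [150,160): 10 bp
  [160,169): 9 bp

[5,6,6,8,9,9,10,10,11,11,12,13,13,13,14,19]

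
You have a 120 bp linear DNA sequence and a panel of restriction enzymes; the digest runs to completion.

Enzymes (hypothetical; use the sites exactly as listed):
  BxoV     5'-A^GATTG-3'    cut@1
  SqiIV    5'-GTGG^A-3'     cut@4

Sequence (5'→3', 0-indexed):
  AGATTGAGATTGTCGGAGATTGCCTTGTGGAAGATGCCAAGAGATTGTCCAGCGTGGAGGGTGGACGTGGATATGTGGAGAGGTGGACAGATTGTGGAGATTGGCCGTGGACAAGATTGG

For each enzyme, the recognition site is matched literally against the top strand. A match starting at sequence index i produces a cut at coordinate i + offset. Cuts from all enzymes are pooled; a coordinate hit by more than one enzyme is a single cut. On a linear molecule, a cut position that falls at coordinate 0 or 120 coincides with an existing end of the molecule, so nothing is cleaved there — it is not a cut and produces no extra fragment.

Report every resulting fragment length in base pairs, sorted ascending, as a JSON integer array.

Site scan:
  BxoV AGATTG/1: at [0, 6, 16, 41, 88, 97, 113] ⇒ [1, 7, 17, 42, 89, 98, 114]
  SqiIV GTGGA/4: at [26, 53, 60, 66, 74, 82, 93, 106] ⇒ [30, 57, 64, 70, 78, 86, 97, 110]

Pooled cuts: [1, 7, 17, 30, 42, 57, 64, 70, 78, 86, 89, 97, 98, 110, 114]

Fragments:
  [0,1): 1 bp
  [1,7): 6 bp
  [7,17): 10 bp
  [17,30): 13 bp
  [30,42): 12 bp
  [42,57): 15 bp
  [57,64): 7 bp
  [64,70): 6 bp
  [70,78): 8 bp
  [78,86): 8 bp
  [86,89): 3 bp
  [89,97): 8 bp
  [97,98): 1 bp
  [98,110): 12 bp
  [110,114): 4 bp
  [114,120): 6 bp

[1,1,3,4,6,6,6,7,8,8,8,10,12,12,13,15]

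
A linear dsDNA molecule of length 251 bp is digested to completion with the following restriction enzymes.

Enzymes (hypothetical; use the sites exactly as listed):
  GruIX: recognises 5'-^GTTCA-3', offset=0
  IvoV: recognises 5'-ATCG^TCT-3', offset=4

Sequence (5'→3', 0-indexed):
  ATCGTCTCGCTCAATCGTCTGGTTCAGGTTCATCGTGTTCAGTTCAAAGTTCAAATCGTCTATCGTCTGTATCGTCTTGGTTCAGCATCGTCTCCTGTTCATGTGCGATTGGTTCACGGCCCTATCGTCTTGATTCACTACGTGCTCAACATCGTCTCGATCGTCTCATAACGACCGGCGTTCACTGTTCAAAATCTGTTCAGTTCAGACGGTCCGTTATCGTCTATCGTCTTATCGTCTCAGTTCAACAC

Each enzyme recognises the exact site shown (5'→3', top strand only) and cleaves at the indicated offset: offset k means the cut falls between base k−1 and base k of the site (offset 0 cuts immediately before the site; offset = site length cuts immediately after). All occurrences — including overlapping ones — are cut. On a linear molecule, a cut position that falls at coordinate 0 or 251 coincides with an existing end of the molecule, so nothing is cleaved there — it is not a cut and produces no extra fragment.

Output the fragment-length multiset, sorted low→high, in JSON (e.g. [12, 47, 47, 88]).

[4,4,5,5,5,5,6,6,7,7,7,7,8,9,9,9,9,10,11,11,13,15,16,16,20,27]

Site scan:
  GruIX GTTCA/0: at [21, 27, 36, 41, 48, 79, 96, 111, 179, 186, 197, 202, 242] ⇒ [21, 27, 36, 41, 48, 79, 96, 111, 179, 186, 197, 202, 242]
  IvoV ATCGTCT/4: at [0, 13, 54, 61, 70, 86, 123, 150, 159, 218, 225, 233] ⇒ [4, 17, 58, 65, 74, 90, 127, 154, 163, 222, 229, 237]

All cut coordinates (distinct, sorted): [4, 17, 21, 27, 36, 41, 48, 58, 65, 74, 79, 90, 96, 111, 127, 154, 163, 179, 186, 197, 202, 222, 229, 237, 242]

Fragment lengths:
  [0,4): 4 bp
  [4,17): 13 bp
  [17,21): 4 bp
  [21,27): 6 bp
  [27,36): 9 bp
  [36,41): 5 bp
  [41,48): 7 bp
  [48,58): 10 bp
  [58,65): 7 bp
  [65,74): 9 bp
  [74,79): 5 bp
  [79,90): 11 bp
  [90,96): 6 bp
  [96,111): 15 bp
  [111,127): 16 bp
  [127,154): 27 bp
  [154,163): 9 bp
  [163,179): 16 bp
  [179,186): 7 bp
  [186,197): 11 bp
  [197,202): 5 bp
  [202,222): 20 bp
  [222,229): 7 bp
  [229,237): 8 bp
  [237,242): 5 bp
  [242,251): 9 bp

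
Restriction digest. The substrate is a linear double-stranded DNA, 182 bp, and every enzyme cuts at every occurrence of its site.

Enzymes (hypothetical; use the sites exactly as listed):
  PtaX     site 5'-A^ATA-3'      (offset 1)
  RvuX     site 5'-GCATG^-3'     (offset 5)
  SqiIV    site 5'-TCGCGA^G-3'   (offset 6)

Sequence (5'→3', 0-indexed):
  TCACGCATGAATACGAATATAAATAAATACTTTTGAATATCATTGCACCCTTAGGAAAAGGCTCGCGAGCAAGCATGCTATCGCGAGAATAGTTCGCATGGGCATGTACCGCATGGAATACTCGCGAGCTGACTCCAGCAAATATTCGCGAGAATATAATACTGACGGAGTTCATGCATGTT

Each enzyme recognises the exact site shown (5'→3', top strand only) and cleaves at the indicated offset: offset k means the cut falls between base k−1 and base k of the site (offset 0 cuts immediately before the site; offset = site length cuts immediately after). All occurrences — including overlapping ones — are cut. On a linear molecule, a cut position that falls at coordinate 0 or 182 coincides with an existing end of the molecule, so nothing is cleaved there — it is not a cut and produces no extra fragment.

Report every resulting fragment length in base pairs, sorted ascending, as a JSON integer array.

Per-enzyme occurrences:
  PtaX (AATA, off=1): starts [9, 15, 21, 25, 35, 87, 116, 140, 152, 157] → cuts [10, 16, 22, 26, 36, 88, 117, 141, 153, 158]
  RvuX (GCATG, off=5): starts [4, 72, 95, 101, 110, 175] → cuts [9, 77, 100, 106, 115, 180]
  SqiIV (TCGCGAG, off=6): starts [62, 80, 121, 145] → cuts [68, 86, 127, 151]

All cut coordinates (distinct, sorted): [9, 10, 16, 22, 26, 36, 68, 77, 86, 88, 100, 106, 115, 117, 127, 141, 151, 153, 158, 180]

Fragments:
  [0,9): 9 bp
  [9,10): 1 bp
  [10,16): 6 bp
  [16,22): 6 bp
  [22,26): 4 bp
  [26,36): 10 bp
  [36,68): 32 bp
  [68,77): 9 bp
  [77,86): 9 bp
  [86,88): 2 bp
  [88,100): 12 bp
  [100,106): 6 bp
  [106,115): 9 bp
  [115,117): 2 bp
  [117,127): 10 bp
  [127,141): 14 bp
  [141,151): 10 bp
  [151,153): 2 bp
  [153,158): 5 bp
  [158,180): 22 bp
  [180,182): 2 bp

[1,2,2,2,2,4,5,6,6,6,9,9,9,9,10,10,10,12,14,22,32]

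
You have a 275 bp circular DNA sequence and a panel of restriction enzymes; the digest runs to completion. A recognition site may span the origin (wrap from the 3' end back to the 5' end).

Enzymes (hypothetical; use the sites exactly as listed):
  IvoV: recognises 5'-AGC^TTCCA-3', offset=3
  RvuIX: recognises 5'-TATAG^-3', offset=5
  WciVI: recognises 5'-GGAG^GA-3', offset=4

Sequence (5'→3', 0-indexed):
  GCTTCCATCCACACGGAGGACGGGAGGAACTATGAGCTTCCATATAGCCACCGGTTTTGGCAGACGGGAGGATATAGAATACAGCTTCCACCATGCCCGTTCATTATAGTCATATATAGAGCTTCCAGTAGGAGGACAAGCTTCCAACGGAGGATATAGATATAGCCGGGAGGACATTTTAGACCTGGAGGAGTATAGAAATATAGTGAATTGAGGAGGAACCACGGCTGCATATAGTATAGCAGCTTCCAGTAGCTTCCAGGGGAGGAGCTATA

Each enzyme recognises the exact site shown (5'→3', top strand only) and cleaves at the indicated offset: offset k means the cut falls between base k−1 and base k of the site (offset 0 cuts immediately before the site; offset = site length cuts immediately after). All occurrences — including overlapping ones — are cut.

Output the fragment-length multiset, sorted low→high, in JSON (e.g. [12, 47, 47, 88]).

[1,3,4,5,6,7,7,7,7,8,8,8,8,9,10,10,10,11,11,11,12,12,16,18,19,23,24]

Site scan:
  IvoV (AGCTTCCA, off=3): starts [34, 82, 119, 138, 243, 253, 274] → cuts [2, 37, 85, 122, 141, 246, 256]
  RvuIX (TATAG, off=5): starts [42, 72, 104, 114, 154, 160, 193, 201, 232, 237, 271] → cuts [1, 47, 77, 109, 119, 159, 165, 198, 206, 237, 242]
  WciVI (GGAGGA, off=4): starts [14, 22, 66, 130, 148, 168, 186, 214, 263] → cuts [18, 26, 70, 134, 152, 172, 190, 218, 267]

Pooled cuts: [1, 2, 18, 26, 37, 47, 70, 77, 85, 109, 119, 122, 134, 141, 152, 159, 165, 172, 190, 198, 206, 218, 237, 242, 246, 256, 267]

Fragments:
  1→2: 1 bp
  2→18: 16 bp
  18→26: 8 bp
  26→37: 11 bp
  37→47: 10 bp
  47→70: 23 bp
  70→77: 7 bp
  77→85: 8 bp
  85→109: 24 bp
  109→119: 10 bp
  119→122: 3 bp
  122→134: 12 bp
  134→141: 7 bp
  141→152: 11 bp
  152→159: 7 bp
  159→165: 6 bp
  165→172: 7 bp
  172→190: 18 bp
  190→198: 8 bp
  198→206: 8 bp
  206→218: 12 bp
  218→237: 19 bp
  237→242: 5 bp
  242→246: 4 bp
  246→256: 10 bp
  256→267: 11 bp
  267→1 (wrap): 275-267+1 = 9 bp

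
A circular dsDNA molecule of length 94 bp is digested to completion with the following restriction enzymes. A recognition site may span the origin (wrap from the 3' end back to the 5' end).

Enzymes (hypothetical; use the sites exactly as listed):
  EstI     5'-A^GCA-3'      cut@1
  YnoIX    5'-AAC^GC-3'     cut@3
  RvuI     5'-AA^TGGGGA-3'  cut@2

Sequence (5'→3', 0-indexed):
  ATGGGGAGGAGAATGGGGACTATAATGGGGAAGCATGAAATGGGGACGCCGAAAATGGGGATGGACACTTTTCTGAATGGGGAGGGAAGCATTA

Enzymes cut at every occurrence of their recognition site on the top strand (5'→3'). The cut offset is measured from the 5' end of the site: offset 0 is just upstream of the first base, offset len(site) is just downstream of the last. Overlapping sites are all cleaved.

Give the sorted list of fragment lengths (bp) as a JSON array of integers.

[7,7,8,11,12,12,15,22]

Site scan:
  EstI (AGCA, off=1): starts [31, 87] → cuts [32, 88]
  YnoIX (AACGC, off=3): no sites
  RvuI (AATGGGGA, off=2): starts [11, 23, 38, 53, 75, 93] → cuts [1, 13, 25, 40, 55, 77]

All cut coordinates (distinct, sorted): [1, 13, 25, 32, 40, 55, 77, 88]

Fragment lengths:
  1→13: 12 bp
  13→25: 12 bp
  25→32: 7 bp
  32→40: 8 bp
  40→55: 15 bp
  55→77: 22 bp
  77→88: 11 bp
  88→1 (wrap): 94-88+1 = 7 bp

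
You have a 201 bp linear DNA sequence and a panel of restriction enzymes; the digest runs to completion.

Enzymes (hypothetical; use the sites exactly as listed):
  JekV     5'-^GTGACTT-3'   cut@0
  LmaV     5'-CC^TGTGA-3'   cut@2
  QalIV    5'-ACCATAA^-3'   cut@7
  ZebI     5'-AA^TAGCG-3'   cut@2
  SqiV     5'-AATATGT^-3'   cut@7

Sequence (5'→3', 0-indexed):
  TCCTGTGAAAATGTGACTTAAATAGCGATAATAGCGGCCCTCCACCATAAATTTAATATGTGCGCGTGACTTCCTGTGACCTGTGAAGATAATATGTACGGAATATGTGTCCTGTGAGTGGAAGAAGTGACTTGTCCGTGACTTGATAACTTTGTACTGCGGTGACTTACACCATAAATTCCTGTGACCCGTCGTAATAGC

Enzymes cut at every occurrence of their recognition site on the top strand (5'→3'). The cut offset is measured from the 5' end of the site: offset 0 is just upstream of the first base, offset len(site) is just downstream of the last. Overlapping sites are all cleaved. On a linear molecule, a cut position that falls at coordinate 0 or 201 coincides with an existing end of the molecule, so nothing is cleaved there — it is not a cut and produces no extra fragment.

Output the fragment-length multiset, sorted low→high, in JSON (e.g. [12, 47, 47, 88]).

[3,4,4,5,7,9,9,9,10,11,11,11,14,16,16,19,19,24]

Per-enzyme occurrences:
  JekV GTGACTT/0: at [12, 65, 126, 137, 161] ⇒ [12, 65, 126, 137, 161]
  LmaV CCTGTGA/2: at [1, 72, 79, 110, 180] ⇒ [3, 74, 81, 112, 182]
  QalIV ACCATAA/7: at [43, 170] ⇒ [50, 177]
  ZebI AATAGCG/2: at [20, 29] ⇒ [22, 31]
  SqiV AATATGT/7: at [54, 90, 101] ⇒ [61, 97, 108]

All cut coordinates (distinct, sorted): [3, 12, 22, 31, 50, 61, 65, 74, 81, 97, 108, 112, 126, 137, 161, 177, 182]

Fragment lengths:
  [0,3): 3 bp
  [3,12): 9 bp
  [12,22): 10 bp
  [22,31): 9 bp
  [31,50): 19 bp
  [50,61): 11 bp
  [61,65): 4 bp
  [65,74): 9 bp
  [74,81): 7 bp
  [81,97): 16 bp
  [97,108): 11 bp
  [108,112): 4 bp
  [112,126): 14 bp
  [126,137): 11 bp
  [137,161): 24 bp
  [161,177): 16 bp
  [177,182): 5 bp
  [182,201): 19 bp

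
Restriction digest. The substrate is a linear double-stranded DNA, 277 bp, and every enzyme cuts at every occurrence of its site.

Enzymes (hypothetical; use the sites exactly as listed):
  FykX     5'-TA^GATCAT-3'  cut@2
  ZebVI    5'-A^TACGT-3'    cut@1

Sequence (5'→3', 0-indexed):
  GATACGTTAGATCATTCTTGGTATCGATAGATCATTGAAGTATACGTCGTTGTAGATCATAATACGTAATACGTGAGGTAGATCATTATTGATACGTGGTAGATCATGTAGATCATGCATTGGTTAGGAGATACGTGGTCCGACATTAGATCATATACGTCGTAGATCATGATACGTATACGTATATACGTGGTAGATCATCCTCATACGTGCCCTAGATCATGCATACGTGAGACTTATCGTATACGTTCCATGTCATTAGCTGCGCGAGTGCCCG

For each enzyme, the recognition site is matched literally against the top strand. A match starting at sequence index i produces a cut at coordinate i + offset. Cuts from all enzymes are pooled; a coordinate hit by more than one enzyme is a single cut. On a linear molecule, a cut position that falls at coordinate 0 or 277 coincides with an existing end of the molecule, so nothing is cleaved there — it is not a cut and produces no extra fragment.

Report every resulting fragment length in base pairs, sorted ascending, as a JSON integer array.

Per-enzyme occurrences:
  FykX TAGATCAT/2: at [7, 27, 52, 78, 99, 108, 146, 162, 193, 215] ⇒ [9, 29, 54, 80, 101, 110, 148, 164, 195, 217]
  ZebVI ATACGT/1: at [1, 41, 61, 68, 91, 130, 154, 171, 177, 185, 205, 225, 243] ⇒ [2, 42, 62, 69, 92, 131, 155, 172, 178, 186, 206, 226, 244]

All cut coordinates (distinct, sorted): [2, 9, 29, 42, 54, 62, 69, 80, 92, 101, 110, 131, 148, 155, 164, 172, 178, 186, 195, 206, 217, 226, 244]

Fragment lengths:
  [0,2): 2 bp
  [2,9): 7 bp
  [9,29): 20 bp
  [29,42): 13 bp
  [42,54): 12 bp
  [54,62): 8 bp
  [62,69): 7 bp
  [69,80): 11 bp
  [80,92): 12 bp
  [92,101): 9 bp
  [101,110): 9 bp
  [110,131): 21 bp
  [131,148): 17 bp
  [148,155): 7 bp
  [155,164): 9 bp
  [164,172): 8 bp
  [172,178): 6 bp
  [178,186): 8 bp
  [186,195): 9 bp
  [195,206): 11 bp
  [206,217): 11 bp
  [217,226): 9 bp
  [226,244): 18 bp
  [244,277): 33 bp

[2,6,7,7,7,8,8,8,9,9,9,9,9,11,11,11,12,12,13,17,18,20,21,33]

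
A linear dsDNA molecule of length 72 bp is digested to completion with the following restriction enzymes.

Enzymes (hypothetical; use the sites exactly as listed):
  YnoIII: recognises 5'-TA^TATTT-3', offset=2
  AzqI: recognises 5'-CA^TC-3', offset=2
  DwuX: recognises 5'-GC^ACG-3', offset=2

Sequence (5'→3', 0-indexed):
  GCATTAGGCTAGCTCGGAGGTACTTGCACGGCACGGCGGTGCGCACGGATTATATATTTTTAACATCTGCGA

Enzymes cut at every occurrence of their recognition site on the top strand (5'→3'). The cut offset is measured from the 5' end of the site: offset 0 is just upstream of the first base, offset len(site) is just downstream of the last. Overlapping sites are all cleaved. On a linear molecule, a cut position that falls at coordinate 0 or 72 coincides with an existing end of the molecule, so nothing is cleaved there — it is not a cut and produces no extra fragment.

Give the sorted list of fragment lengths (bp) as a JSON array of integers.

Site scan:
  YnoIII TATATTT/2: at [52] ⇒ [54]
  AzqI CATC/2: at [63] ⇒ [65]
  DwuX GCACG/2: at [25, 30, 42] ⇒ [27, 32, 44]

Pooled cuts: [27, 32, 44, 54, 65]

Fragments:
  [0,27): 27 bp
  [27,32): 5 bp
  [32,44): 12 bp
  [44,54): 10 bp
  [54,65): 11 bp
  [65,72): 7 bp

[5,7,10,11,12,27]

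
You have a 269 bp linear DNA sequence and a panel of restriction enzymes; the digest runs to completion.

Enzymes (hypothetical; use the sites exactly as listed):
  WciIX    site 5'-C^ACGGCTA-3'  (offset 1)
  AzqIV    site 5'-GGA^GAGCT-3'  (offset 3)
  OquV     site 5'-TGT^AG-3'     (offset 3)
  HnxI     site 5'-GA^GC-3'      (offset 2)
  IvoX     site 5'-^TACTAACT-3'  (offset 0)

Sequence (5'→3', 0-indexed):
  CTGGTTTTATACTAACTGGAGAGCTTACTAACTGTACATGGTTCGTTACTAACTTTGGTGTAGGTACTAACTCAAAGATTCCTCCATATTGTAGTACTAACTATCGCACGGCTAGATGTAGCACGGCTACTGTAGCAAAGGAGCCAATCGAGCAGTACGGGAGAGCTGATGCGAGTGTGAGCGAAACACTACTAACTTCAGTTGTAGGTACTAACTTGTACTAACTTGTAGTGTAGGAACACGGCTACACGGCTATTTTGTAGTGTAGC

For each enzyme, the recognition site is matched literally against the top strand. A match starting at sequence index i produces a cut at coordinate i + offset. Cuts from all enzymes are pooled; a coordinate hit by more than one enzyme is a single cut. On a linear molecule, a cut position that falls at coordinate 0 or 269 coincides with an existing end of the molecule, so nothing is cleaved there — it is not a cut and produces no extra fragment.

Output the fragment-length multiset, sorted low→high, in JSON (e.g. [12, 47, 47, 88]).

Per-enzyme occurrences:
  WciIX (CACGGCTA, off=1): starts [106, 121, 239, 247] → cuts [107, 122, 240, 248]
  AzqIV (GGAGAGCT, off=3): starts [17, 159] → cuts [20, 162]
  OquV (TGTAG, off=3): starts [58, 89, 116, 130, 202, 226, 231, 258, 263] → cuts [61, 92, 119, 133, 205, 229, 234, 261, 266]
  HnxI (GAGC, off=2): starts [20, 140, 149, 162, 178] → cuts [22, 142, 151, 164, 180]
  IvoX (TACTAACT, off=0): starts [9, 25, 46, 64, 94, 189, 208, 218] → cuts [9, 25, 46, 64, 94, 189, 208, 218]

All cut coordinates (distinct, sorted): [9, 20, 22, 25, 46, 61, 64, 92, 94, 107, 119, 122, 133, 142, 151, 162, 164, 180, 189, 205, 208, 218, 229, 234, 240, 248, 261, 266]

Fragments:
  [0,9): 9 bp
  [9,20): 11 bp
  [20,22): 2 bp
  [22,25): 3 bp
  [25,46): 21 bp
  [46,61): 15 bp
  [61,64): 3 bp
  [64,92): 28 bp
  [92,94): 2 bp
  [94,107): 13 bp
  [107,119): 12 bp
  [119,122): 3 bp
  [122,133): 11 bp
  [133,142): 9 bp
  [142,151): 9 bp
  [151,162): 11 bp
  [162,164): 2 bp
  [164,180): 16 bp
  [180,189): 9 bp
  [189,205): 16 bp
  [205,208): 3 bp
  [208,218): 10 bp
  [218,229): 11 bp
  [229,234): 5 bp
  [234,240): 6 bp
  [240,248): 8 bp
  [248,261): 13 bp
  [261,266): 5 bp
  [266,269): 3 bp

[2,2,2,3,3,3,3,3,5,5,6,8,9,9,9,9,10,11,11,11,11,12,13,13,15,16,16,21,28]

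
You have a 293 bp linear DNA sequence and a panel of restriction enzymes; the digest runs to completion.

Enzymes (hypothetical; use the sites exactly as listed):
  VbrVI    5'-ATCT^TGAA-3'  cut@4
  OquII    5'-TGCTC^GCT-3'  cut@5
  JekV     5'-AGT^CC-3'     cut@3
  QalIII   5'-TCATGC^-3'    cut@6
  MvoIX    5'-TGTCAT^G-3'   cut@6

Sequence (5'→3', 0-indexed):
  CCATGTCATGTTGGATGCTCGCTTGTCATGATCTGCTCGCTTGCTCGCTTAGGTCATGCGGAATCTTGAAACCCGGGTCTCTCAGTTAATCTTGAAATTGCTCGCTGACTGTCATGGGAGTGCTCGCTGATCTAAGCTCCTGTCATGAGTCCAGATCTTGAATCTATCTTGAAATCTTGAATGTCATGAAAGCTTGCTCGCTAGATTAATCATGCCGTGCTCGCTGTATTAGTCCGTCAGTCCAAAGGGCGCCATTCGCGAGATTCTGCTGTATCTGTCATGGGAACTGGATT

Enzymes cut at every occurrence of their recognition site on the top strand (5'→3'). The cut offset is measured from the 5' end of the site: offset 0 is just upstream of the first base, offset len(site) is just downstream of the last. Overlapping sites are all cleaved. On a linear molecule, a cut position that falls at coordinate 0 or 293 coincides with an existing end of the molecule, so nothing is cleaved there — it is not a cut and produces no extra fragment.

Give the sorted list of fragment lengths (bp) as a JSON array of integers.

Per-enzyme occurrences:
  VbrVI (ATCTTGAA, off=4): starts [62, 88, 154, 165, 173] → cuts [66, 92, 158, 169, 177]
  OquII (TGCTCGCT, off=5): starts [15, 33, 41, 98, 120, 194, 217] → cuts [20, 38, 46, 103, 125, 199, 222]
  JekV (AGTCC, off=3): starts [147, 230, 238] → cuts [150, 233, 241]
  QalIII (TCATGC, off=6): starts [53, 209] → cuts [59, 215]
  MvoIX (TGTCATG, off=6): starts [3, 23, 109, 140, 181, 275] → cuts [9, 29, 115, 146, 187, 281]

Pooled cuts: [9, 20, 29, 38, 46, 59, 66, 92, 103, 115, 125, 146, 150, 158, 169, 177, 187, 199, 215, 222, 233, 241, 281]

Fragments:
  [0,9): 9 bp
  [9,20): 11 bp
  [20,29): 9 bp
  [29,38): 9 bp
  [38,46): 8 bp
  [46,59): 13 bp
  [59,66): 7 bp
  [66,92): 26 bp
  [92,103): 11 bp
  [103,115): 12 bp
  [115,125): 10 bp
  [125,146): 21 bp
  [146,150): 4 bp
  [150,158): 8 bp
  [158,169): 11 bp
  [169,177): 8 bp
  [177,187): 10 bp
  [187,199): 12 bp
  [199,215): 16 bp
  [215,222): 7 bp
  [222,233): 11 bp
  [233,241): 8 bp
  [241,281): 40 bp
  [281,293): 12 bp

[4,7,7,8,8,8,8,9,9,9,10,10,11,11,11,11,12,12,12,13,16,21,26,40]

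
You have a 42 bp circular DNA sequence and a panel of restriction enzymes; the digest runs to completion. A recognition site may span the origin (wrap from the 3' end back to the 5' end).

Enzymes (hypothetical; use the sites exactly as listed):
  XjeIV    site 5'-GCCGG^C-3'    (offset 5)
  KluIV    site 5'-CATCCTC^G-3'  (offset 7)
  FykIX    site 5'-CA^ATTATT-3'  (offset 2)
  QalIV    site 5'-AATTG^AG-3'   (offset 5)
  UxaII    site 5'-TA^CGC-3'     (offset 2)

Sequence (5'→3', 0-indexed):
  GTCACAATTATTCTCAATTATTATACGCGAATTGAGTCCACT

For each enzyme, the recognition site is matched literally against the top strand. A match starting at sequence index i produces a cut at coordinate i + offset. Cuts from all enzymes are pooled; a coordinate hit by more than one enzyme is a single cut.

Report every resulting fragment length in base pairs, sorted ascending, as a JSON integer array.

[9,9,10,14]

Site scan:
  XjeIV (GCCGGC, off=5): no sites
  KluIV (CATCCTCG, off=7): no sites
  FykIX CAATTATT/2: at [4, 14] ⇒ [6, 16]
  QalIV AATTGAG/5: at [29] ⇒ [34]
  UxaII TACGC/2: at [23] ⇒ [25]

All cut coordinates (distinct, sorted): [6, 16, 25, 34]

Fragment lengths:
  6→16: 10 bp
  16→25: 9 bp
  25→34: 9 bp
  34→6 (wrap): 42-34+6 = 14 bp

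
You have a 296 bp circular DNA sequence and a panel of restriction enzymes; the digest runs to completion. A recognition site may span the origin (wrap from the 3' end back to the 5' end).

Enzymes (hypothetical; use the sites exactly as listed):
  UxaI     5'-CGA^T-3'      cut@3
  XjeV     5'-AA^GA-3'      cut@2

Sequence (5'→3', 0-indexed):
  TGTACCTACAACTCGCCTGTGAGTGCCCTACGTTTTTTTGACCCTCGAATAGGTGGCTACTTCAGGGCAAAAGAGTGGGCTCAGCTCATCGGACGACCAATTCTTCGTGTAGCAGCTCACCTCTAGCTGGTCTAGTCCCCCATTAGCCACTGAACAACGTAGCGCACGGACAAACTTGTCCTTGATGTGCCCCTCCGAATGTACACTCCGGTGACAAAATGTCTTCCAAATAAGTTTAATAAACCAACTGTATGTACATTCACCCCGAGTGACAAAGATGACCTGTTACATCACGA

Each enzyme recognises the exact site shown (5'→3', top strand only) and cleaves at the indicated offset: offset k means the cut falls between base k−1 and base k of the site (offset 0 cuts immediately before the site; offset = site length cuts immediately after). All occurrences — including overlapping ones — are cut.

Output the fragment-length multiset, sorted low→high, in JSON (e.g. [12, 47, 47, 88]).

[20,72,204]

Per-enzyme occurrences:
  UxaI (CGAT, off=3): starts [293] → cuts [0]
  XjeV (AAGA, off=2): starts [70, 274] → cuts [72, 276]

Pooled cuts: [0, 72, 276]

Fragments:
  0→72: 72 bp
  72→276: 204 bp
  276→0 (wrap): 296-276+0 = 20 bp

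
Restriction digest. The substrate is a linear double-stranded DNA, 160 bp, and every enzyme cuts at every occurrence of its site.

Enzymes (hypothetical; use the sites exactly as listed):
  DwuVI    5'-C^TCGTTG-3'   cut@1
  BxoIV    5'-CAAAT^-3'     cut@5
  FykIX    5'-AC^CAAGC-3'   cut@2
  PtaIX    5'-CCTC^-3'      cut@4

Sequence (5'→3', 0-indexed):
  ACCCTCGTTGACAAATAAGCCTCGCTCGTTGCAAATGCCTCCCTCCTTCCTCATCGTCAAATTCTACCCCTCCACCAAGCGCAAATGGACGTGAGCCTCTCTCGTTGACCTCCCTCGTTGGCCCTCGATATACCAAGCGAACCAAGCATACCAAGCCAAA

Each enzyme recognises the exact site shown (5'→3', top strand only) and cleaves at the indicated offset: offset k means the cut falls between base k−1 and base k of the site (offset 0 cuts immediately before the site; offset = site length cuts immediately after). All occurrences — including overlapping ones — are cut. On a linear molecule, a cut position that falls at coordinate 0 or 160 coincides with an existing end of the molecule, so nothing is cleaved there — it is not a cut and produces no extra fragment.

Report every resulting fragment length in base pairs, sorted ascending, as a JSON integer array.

[2,2,2,2,2,3,4,4,5,7,7,7,9,9,9,10,10,10,10,11,11,11,13]

Site scan:
  DwuVI (CTCGTTG, off=1): starts [3, 24, 100, 113] → cuts [4, 25, 101, 114]
  BxoIV (CAAAT, off=5): starts [11, 31, 57, 81] → cuts [16, 36, 62, 86]
  FykIX (ACCAAGC, off=2): starts [73, 131, 140, 149] → cuts [75, 133, 142, 151]
  PtaIX (CCTC, off=4): starts [2, 19, 37, 41, 48, 68, 95, 108, 112, 122] → cuts [6, 23, 41, 45, 52, 72, 99, 112, 116, 126]

All cut coordinates (distinct, sorted): [4, 6, 16, 23, 25, 36, 41, 45, 52, 62, 72, 75, 86, 99, 101, 112, 114, 116, 126, 133, 142, 151]

Fragments:
  [0,4): 4 bp
  [4,6): 2 bp
  [6,16): 10 bp
  [16,23): 7 bp
  [23,25): 2 bp
  [25,36): 11 bp
  [36,41): 5 bp
  [41,45): 4 bp
  [45,52): 7 bp
  [52,62): 10 bp
  [62,72): 10 bp
  [72,75): 3 bp
  [75,86): 11 bp
  [86,99): 13 bp
  [99,101): 2 bp
  [101,112): 11 bp
  [112,114): 2 bp
  [114,116): 2 bp
  [116,126): 10 bp
  [126,133): 7 bp
  [133,142): 9 bp
  [142,151): 9 bp
  [151,160): 9 bp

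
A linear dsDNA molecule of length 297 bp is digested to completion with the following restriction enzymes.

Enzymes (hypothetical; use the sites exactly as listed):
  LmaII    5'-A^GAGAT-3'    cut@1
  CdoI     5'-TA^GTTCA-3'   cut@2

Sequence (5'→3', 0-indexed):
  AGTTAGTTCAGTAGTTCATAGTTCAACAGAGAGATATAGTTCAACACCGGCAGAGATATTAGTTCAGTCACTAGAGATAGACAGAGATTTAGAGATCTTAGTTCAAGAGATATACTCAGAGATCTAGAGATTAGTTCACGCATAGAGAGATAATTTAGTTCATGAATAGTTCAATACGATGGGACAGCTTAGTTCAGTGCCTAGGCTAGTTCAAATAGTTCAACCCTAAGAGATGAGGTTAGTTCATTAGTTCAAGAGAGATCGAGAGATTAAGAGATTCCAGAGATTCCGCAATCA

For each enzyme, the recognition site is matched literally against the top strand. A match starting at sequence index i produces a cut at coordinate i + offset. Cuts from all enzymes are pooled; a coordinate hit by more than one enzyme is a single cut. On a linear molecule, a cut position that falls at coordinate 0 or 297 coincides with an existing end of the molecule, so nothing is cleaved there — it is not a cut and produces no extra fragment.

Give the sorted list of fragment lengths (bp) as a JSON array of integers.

[5,6,7,7,8,8,8,8,8,8,8,8,9,9,9,9,10,10,11,11,12,12,12,12,13,14,15,17,23]

Site scan:
  LmaII (AGAGAT, off=1): starts [29, 51, 72, 82, 90, 105, 117, 125, 145, 228, 256, 264, 272, 281] → cuts [30, 52, 73, 83, 91, 106, 118, 126, 146, 229, 257, 265, 273, 282]
  CdoI (TAGTTCA, off=2): starts [3, 11, 18, 36, 59, 98, 131, 155, 166, 189, 206, 215, 239, 247] → cuts [5, 13, 20, 38, 61, 100, 133, 157, 168, 191, 208, 217, 241, 249]

Pooled cuts: [5, 13, 20, 30, 38, 52, 61, 73, 83, 91, 100, 106, 118, 126, 133, 146, 157, 168, 191, 208, 217, 229, 241, 249, 257, 265, 273, 282]

Fragments:
  [0,5): 5 bp
  [5,13): 8 bp
  [13,20): 7 bp
  [20,30): 10 bp
  [30,38): 8 bp
  [38,52): 14 bp
  [52,61): 9 bp
  [61,73): 12 bp
  [73,83): 10 bp
  [83,91): 8 bp
  [91,100): 9 bp
  [100,106): 6 bp
  [106,118): 12 bp
  [118,126): 8 bp
  [126,133): 7 bp
  [133,146): 13 bp
  [146,157): 11 bp
  [157,168): 11 bp
  [168,191): 23 bp
  [191,208): 17 bp
  [208,217): 9 bp
  [217,229): 12 bp
  [229,241): 12 bp
  [241,249): 8 bp
  [249,257): 8 bp
  [257,265): 8 bp
  [265,273): 8 bp
  [273,282): 9 bp
  [282,297): 15 bp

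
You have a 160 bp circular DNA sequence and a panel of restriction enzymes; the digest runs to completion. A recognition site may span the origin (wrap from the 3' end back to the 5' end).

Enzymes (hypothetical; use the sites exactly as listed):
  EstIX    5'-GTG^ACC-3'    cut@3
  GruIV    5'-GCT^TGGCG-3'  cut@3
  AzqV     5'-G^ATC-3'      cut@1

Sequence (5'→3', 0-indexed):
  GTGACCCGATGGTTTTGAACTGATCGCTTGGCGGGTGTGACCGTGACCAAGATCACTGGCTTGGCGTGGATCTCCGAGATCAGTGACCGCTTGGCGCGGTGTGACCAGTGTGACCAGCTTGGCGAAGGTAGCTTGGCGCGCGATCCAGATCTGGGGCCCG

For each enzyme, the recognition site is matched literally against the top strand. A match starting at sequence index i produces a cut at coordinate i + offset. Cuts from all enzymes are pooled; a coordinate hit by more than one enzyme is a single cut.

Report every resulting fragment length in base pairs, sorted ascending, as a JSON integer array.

Per-enzyme occurrences:
  EstIX GTGACC/3: at [0, 36, 42, 82, 100, 109] ⇒ [3, 39, 45, 85, 103, 112]
  GruIV GCTTGGCG/3: at [25, 58, 88, 116, 130] ⇒ [28, 61, 91, 119, 133]
  AzqV GATC/1: at [21, 50, 68, 77, 141, 147] ⇒ [22, 51, 69, 78, 142, 148]

Pooled cuts: [3, 22, 28, 39, 45, 51, 61, 69, 78, 85, 91, 103, 112, 119, 133, 142, 148]

Fragments:
  3→22: 19 bp
  22→28: 6 bp
  28→39: 11 bp
  39→45: 6 bp
  45→51: 6 bp
  51→61: 10 bp
  61→69: 8 bp
  69→78: 9 bp
  78→85: 7 bp
  85→91: 6 bp
  91→103: 12 bp
  103→112: 9 bp
  112→119: 7 bp
  119→133: 14 bp
  133→142: 9 bp
  142→148: 6 bp
  148→3 (wrap): 160-148+3 = 15 bp

[6,6,6,6,6,7,7,8,9,9,9,10,11,12,14,15,19]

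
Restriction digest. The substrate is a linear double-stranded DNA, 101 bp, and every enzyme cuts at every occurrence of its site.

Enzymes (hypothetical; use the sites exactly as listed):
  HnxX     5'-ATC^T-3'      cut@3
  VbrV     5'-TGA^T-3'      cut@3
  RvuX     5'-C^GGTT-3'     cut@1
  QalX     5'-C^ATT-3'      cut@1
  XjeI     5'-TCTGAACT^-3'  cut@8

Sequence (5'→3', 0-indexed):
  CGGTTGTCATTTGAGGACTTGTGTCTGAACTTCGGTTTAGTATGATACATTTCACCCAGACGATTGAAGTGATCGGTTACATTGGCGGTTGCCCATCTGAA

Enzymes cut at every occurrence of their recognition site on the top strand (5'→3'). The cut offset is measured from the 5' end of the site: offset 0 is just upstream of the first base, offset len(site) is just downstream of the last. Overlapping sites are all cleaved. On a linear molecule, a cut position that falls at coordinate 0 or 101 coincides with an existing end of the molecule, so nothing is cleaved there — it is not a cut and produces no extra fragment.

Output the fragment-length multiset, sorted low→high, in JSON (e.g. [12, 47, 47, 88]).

[1,2,2,3,4,6,6,7,11,12,23,24]

Site scan:
  HnxX (ATCT, off=3): starts [94] → cuts [97]
  VbrV (TGAT, off=3): starts [42, 69] → cuts [45, 72]
  RvuX (CGGTT, off=1): starts [0, 32, 73, 85] → cuts [1, 33, 74, 86]
  QalX (CATT, off=1): starts [7, 47, 79] → cuts [8, 48, 80]
  XjeI (TCTGAACT, off=8): starts [23] → cuts [31]

Pooled cuts: [1, 8, 31, 33, 45, 48, 72, 74, 80, 86, 97]

Fragment lengths:
  [0,1): 1 bp
  [1,8): 7 bp
  [8,31): 23 bp
  [31,33): 2 bp
  [33,45): 12 bp
  [45,48): 3 bp
  [48,72): 24 bp
  [72,74): 2 bp
  [74,80): 6 bp
  [80,86): 6 bp
  [86,97): 11 bp
  [97,101): 4 bp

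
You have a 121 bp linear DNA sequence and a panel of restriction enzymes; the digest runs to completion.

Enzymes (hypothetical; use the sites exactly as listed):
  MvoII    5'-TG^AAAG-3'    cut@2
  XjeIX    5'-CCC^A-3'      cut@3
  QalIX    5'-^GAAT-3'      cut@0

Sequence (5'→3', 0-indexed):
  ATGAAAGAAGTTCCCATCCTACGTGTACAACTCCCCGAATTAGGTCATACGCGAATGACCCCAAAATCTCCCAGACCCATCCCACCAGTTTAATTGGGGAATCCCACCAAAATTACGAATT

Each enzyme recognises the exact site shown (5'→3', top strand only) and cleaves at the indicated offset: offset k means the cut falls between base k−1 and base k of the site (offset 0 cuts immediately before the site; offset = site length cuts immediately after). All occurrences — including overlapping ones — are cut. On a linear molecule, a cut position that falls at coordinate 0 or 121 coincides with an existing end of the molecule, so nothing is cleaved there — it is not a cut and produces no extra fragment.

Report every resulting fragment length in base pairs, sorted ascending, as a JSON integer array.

[3,5,5,6,7,10,10,11,12,15,16,21]

Scan for sites:
  MvoII (TGAAAG, off=2): starts [1] → cuts [3]
  XjeIX (CCCA, off=3): starts [12, 59, 69, 75, 80, 102] → cuts [15, 62, 72, 78, 83, 105]
  QalIX (GAAT, off=0): starts [36, 52, 98, 116] → cuts [36, 52, 98, 116]

All cut coordinates (distinct, sorted): [3, 15, 36, 52, 62, 72, 78, 83, 98, 105, 116]

Fragment lengths:
  [0,3): 3 bp
  [3,15): 12 bp
  [15,36): 21 bp
  [36,52): 16 bp
  [52,62): 10 bp
  [62,72): 10 bp
  [72,78): 6 bp
  [78,83): 5 bp
  [83,98): 15 bp
  [98,105): 7 bp
  [105,116): 11 bp
  [116,121): 5 bp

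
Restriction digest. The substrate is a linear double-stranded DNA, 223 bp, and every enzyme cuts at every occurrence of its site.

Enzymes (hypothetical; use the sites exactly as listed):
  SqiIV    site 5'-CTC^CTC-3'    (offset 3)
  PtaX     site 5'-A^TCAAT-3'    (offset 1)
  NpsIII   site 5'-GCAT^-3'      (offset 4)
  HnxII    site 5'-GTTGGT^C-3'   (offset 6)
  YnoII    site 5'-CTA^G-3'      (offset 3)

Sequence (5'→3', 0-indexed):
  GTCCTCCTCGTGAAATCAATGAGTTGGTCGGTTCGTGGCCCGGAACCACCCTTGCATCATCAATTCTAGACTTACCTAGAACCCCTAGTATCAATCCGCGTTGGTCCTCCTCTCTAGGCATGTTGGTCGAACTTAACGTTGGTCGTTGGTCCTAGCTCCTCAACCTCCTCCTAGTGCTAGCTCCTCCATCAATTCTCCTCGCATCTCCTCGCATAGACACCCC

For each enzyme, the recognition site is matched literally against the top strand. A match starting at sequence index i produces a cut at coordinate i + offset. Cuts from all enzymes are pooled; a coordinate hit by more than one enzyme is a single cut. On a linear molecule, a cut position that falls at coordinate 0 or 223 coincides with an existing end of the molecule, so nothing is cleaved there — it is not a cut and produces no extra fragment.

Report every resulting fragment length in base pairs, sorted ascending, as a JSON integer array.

Scan for sites:
  SqiIV (CTCCTC, off=3): starts [3, 106, 155, 164, 180, 194, 204] → cuts [6, 109, 158, 167, 183, 197, 207]
  PtaX (ATCAAT, off=1): starts [14, 58, 89, 187] → cuts [15, 59, 90, 188]
  NpsIII (GCAT, off=4): starts [53, 117, 200, 210] → cuts [57, 121, 204, 214]
  HnxII (GTTGGTC, off=6): starts [22, 99, 121, 137, 144] → cuts [28, 105, 127, 143, 150]
  YnoII (CTAG, off=3): starts [65, 75, 84, 113, 151, 170, 176] → cuts [68, 78, 87, 116, 154, 173, 179]

All cut coordinates (distinct, sorted): [6, 15, 28, 57, 59, 68, 78, 87, 90, 105, 109, 116, 121, 127, 143, 150, 154, 158, 167, 173, 179, 183, 188, 197, 204, 207, 214]

Fragments:
  [0,6): 6 bp
  [6,15): 9 bp
  [15,28): 13 bp
  [28,57): 29 bp
  [57,59): 2 bp
  [59,68): 9 bp
  [68,78): 10 bp
  [78,87): 9 bp
  [87,90): 3 bp
  [90,105): 15 bp
  [105,109): 4 bp
  [109,116): 7 bp
  [116,121): 5 bp
  [121,127): 6 bp
  [127,143): 16 bp
  [143,150): 7 bp
  [150,154): 4 bp
  [154,158): 4 bp
  [158,167): 9 bp
  [167,173): 6 bp
  [173,179): 6 bp
  [179,183): 4 bp
  [183,188): 5 bp
  [188,197): 9 bp
  [197,204): 7 bp
  [204,207): 3 bp
  [207,214): 7 bp
  [214,223): 9 bp

[2,3,3,4,4,4,4,5,5,6,6,6,6,7,7,7,7,9,9,9,9,9,9,10,13,15,16,29]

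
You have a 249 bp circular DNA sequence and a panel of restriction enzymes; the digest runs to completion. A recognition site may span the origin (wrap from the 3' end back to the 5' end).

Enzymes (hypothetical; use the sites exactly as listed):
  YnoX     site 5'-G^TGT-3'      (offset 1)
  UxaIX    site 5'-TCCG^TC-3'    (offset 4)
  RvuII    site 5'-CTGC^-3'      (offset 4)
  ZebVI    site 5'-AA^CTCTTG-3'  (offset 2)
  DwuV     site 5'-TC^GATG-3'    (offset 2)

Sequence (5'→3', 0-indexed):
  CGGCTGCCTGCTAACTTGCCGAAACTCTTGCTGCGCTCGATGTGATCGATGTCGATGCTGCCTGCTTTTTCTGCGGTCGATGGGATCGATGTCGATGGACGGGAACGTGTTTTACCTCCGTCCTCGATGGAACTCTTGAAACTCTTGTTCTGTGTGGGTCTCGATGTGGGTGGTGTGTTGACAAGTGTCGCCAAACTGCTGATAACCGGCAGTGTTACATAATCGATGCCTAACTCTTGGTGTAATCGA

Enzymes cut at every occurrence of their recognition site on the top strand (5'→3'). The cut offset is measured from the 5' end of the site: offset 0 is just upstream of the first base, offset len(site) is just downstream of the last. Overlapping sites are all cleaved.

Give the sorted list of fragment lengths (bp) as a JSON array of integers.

[2,4,4,4,4,5,6,6,7,7,8,9,9,9,9,9,10,10,10,11,11,12,13,13,13,14,14,16]

Scan for sites:
  YnoX GTGT/1: at [106, 151, 172, 174, 184, 211, 239] ⇒ [107, 152, 173, 175, 185, 212, 240]
  UxaIX TCCGTC/4: at [116] ⇒ [120]
  RvuII CTGC/4: at [3, 7, 30, 57, 61, 70, 195] ⇒ [7, 11, 34, 61, 65, 74, 199]
  ZebVI AACTCTTG/2: at [22, 130, 139, 231] ⇒ [24, 132, 141, 233]
  DwuV TCGATG/2: at [36, 45, 51, 76, 85, 91, 123, 160, 222] ⇒ [38, 47, 53, 78, 87, 93, 125, 162, 224]

Pooled cuts: [7, 11, 24, 34, 38, 47, 53, 61, 65, 74, 78, 87, 93, 107, 120, 125, 132, 141, 152, 162, 173, 175, 185, 199, 212, 224, 233, 240]

Fragments:
  7→11: 4 bp
  11→24: 13 bp
  24→34: 10 bp
  34→38: 4 bp
  38→47: 9 bp
  47→53: 6 bp
  53→61: 8 bp
  61→65: 4 bp
  65→74: 9 bp
  74→78: 4 bp
  78→87: 9 bp
  87→93: 6 bp
  93→107: 14 bp
  107→120: 13 bp
  120→125: 5 bp
  125→132: 7 bp
  132→141: 9 bp
  141→152: 11 bp
  152→162: 10 bp
  162→173: 11 bp
  173→175: 2 bp
  175→185: 10 bp
  185→199: 14 bp
  199→212: 13 bp
  212→224: 12 bp
  224→233: 9 bp
  233→240: 7 bp
  240→7 (wrap): 249-240+7 = 16 bp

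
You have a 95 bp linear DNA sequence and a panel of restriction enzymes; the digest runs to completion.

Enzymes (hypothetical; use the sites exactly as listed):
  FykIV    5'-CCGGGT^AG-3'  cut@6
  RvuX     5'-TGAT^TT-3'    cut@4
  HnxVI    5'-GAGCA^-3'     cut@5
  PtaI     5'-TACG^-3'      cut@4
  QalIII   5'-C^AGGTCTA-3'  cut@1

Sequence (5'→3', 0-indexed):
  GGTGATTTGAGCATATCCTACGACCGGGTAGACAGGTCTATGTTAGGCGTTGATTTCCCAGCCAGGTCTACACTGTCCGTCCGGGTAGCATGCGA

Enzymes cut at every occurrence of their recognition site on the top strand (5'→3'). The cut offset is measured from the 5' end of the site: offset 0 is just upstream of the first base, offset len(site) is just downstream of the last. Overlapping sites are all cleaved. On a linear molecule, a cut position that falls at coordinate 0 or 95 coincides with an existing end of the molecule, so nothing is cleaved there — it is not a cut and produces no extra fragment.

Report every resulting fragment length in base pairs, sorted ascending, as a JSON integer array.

Per-enzyme occurrences:
  FykIV (CCGGGTAG, off=6): starts [23, 80] → cuts [29, 86]
  RvuX (TGATTT, off=4): starts [2, 50] → cuts [6, 54]
  HnxVI (GAGCA, off=5): starts [8] → cuts [13]
  PtaI (TACG, off=4): starts [18] → cuts [22]
  QalIII (CAGGTCTA, off=1): starts [32, 62] → cuts [33, 63]

All cut coordinates (distinct, sorted): [6, 13, 22, 29, 33, 54, 63, 86]

Fragments:
  [0,6): 6 bp
  [6,13): 7 bp
  [13,22): 9 bp
  [22,29): 7 bp
  [29,33): 4 bp
  [33,54): 21 bp
  [54,63): 9 bp
  [63,86): 23 bp
  [86,95): 9 bp

[4,6,7,7,9,9,9,21,23]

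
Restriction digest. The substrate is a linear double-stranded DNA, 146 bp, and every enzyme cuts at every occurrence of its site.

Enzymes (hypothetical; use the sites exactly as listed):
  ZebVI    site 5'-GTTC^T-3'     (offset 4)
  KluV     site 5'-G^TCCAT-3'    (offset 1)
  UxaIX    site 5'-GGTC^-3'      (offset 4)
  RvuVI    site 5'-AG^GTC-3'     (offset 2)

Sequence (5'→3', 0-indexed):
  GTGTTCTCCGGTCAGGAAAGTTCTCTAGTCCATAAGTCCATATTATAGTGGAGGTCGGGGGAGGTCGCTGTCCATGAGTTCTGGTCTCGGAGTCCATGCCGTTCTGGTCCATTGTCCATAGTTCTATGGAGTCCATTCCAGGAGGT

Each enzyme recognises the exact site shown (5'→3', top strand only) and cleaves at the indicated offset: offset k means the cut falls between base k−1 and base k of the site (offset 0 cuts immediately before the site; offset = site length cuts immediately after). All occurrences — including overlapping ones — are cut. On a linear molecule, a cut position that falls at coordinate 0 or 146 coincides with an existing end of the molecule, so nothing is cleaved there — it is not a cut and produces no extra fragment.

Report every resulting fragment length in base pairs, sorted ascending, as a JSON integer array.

[2,3,3,3,4,5,5,5,6,6,7,7,7,8,10,10,11,12,15,17]

Scan for sites:
  ZebVI (GTTCT, off=4): starts [2, 19, 77, 100, 120] → cuts [6, 23, 81, 104, 124]
  KluV (GTCCAT, off=1): starts [27, 35, 69, 91, 106, 113, 130] → cuts [28, 36, 70, 92, 107, 114, 131]
  UxaIX (GGTC, off=4): starts [9, 52, 62, 82, 105] → cuts [13, 56, 66, 86, 109]
  RvuVI (AGGTC, off=2): starts [51, 61] → cuts [53, 63]

All cut coordinates (distinct, sorted): [6, 13, 23, 28, 36, 53, 56, 63, 66, 70, 81, 86, 92, 104, 107, 109, 114, 124, 131]

Fragments:
  [0,6): 6 bp
  [6,13): 7 bp
  [13,23): 10 bp
  [23,28): 5 bp
  [28,36): 8 bp
  [36,53): 17 bp
  [53,56): 3 bp
  [56,63): 7 bp
  [63,66): 3 bp
  [66,70): 4 bp
  [70,81): 11 bp
  [81,86): 5 bp
  [86,92): 6 bp
  [92,104): 12 bp
  [104,107): 3 bp
  [107,109): 2 bp
  [109,114): 5 bp
  [114,124): 10 bp
  [124,131): 7 bp
  [131,146): 15 bp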